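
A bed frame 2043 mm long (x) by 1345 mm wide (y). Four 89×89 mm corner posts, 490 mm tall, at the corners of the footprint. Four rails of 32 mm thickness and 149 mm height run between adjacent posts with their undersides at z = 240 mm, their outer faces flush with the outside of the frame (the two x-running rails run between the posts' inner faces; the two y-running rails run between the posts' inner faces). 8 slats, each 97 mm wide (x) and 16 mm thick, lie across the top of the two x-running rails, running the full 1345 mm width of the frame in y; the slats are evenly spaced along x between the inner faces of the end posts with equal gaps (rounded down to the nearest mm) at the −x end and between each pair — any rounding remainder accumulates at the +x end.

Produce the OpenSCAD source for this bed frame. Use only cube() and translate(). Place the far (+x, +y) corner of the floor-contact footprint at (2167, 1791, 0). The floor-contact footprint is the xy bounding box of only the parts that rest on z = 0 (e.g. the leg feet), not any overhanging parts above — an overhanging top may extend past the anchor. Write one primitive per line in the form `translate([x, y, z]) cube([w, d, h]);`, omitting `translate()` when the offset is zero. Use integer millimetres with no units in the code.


translate([124, 446, 0]) cube([89, 89, 490]);
translate([124, 1702, 0]) cube([89, 89, 490]);
translate([2078, 446, 0]) cube([89, 89, 490]);
translate([2078, 1702, 0]) cube([89, 89, 490]);
translate([213, 446, 240]) cube([1865, 32, 149]);
translate([213, 1759, 240]) cube([1865, 32, 149]);
translate([124, 535, 240]) cube([32, 1167, 149]);
translate([2135, 535, 240]) cube([32, 1167, 149]);
translate([334, 446, 389]) cube([97, 1345, 16]);
translate([552, 446, 389]) cube([97, 1345, 16]);
translate([770, 446, 389]) cube([97, 1345, 16]);
translate([988, 446, 389]) cube([97, 1345, 16]);
translate([1206, 446, 389]) cube([97, 1345, 16]);
translate([1424, 446, 389]) cube([97, 1345, 16]);
translate([1642, 446, 389]) cube([97, 1345, 16]);
translate([1860, 446, 389]) cube([97, 1345, 16]);


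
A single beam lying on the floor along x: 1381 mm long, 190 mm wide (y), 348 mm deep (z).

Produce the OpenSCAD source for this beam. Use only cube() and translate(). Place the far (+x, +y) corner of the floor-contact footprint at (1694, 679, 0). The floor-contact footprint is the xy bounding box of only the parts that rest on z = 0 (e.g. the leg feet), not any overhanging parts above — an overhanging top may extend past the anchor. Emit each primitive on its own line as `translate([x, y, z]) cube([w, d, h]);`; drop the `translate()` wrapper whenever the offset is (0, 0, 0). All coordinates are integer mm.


translate([313, 489, 0]) cube([1381, 190, 348]);


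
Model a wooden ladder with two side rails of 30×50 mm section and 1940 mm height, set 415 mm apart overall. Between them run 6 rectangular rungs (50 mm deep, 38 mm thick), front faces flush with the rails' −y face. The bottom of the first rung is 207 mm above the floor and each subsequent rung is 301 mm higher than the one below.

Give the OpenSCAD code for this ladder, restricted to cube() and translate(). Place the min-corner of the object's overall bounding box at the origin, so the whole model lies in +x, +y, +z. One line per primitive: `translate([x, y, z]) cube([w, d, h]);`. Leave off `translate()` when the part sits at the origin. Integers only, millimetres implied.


cube([30, 50, 1940]);
translate([385, 0, 0]) cube([30, 50, 1940]);
translate([30, 0, 207]) cube([355, 50, 38]);
translate([30, 0, 508]) cube([355, 50, 38]);
translate([30, 0, 809]) cube([355, 50, 38]);
translate([30, 0, 1110]) cube([355, 50, 38]);
translate([30, 0, 1411]) cube([355, 50, 38]);
translate([30, 0, 1712]) cube([355, 50, 38]);


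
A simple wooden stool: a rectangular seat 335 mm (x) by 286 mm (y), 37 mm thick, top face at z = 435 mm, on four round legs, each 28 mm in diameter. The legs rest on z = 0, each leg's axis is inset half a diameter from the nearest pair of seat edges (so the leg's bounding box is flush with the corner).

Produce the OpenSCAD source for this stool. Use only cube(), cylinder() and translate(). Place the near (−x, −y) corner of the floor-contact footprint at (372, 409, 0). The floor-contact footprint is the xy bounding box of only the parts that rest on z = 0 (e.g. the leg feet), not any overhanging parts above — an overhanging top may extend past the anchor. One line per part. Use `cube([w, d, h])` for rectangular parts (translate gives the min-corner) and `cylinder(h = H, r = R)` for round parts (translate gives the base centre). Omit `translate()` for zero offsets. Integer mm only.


translate([372, 409, 398]) cube([335, 286, 37]);
translate([386, 423, 0]) cylinder(h = 398, r = 14);
translate([693, 423, 0]) cylinder(h = 398, r = 14);
translate([386, 681, 0]) cylinder(h = 398, r = 14);
translate([693, 681, 0]) cylinder(h = 398, r = 14);


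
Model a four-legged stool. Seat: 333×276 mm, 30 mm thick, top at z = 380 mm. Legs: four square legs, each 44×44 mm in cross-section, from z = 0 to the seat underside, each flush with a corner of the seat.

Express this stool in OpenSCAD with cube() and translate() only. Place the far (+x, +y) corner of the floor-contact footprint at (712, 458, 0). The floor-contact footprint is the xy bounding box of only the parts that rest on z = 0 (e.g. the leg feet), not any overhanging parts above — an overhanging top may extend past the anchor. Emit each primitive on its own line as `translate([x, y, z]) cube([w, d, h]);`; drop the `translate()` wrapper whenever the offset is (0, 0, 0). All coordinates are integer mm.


translate([379, 182, 350]) cube([333, 276, 30]);
translate([379, 182, 0]) cube([44, 44, 350]);
translate([668, 182, 0]) cube([44, 44, 350]);
translate([379, 414, 0]) cube([44, 44, 350]);
translate([668, 414, 0]) cube([44, 44, 350]);


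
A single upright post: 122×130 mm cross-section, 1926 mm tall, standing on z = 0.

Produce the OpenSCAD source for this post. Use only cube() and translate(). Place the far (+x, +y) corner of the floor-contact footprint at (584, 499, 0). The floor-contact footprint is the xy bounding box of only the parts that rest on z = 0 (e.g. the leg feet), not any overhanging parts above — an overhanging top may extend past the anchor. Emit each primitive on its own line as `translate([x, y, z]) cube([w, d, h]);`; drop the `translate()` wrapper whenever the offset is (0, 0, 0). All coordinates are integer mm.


translate([462, 369, 0]) cube([122, 130, 1926]);


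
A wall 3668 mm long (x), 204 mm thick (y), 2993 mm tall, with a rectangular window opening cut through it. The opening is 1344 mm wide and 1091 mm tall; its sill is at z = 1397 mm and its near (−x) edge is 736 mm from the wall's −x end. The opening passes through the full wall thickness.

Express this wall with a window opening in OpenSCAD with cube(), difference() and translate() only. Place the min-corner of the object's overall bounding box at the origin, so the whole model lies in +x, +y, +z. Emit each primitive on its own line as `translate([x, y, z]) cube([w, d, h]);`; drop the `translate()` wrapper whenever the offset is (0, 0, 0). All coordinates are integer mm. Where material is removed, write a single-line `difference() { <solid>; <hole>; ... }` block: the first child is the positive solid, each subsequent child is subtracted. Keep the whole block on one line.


difference() { cube([3668, 204, 2993]); translate([736, 0, 1397]) cube([1344, 204, 1091]); }


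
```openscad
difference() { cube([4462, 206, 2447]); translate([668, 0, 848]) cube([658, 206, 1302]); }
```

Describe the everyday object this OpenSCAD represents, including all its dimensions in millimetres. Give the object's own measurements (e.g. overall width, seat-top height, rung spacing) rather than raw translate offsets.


A wall 4462 mm long (x), 206 mm thick (y), 2447 mm tall, with a rectangular window opening cut through it. The opening is 658 mm wide and 1302 mm tall; its sill is at z = 848 mm and its near (−x) edge is 668 mm from the wall's −x end. The opening passes through the full wall thickness.


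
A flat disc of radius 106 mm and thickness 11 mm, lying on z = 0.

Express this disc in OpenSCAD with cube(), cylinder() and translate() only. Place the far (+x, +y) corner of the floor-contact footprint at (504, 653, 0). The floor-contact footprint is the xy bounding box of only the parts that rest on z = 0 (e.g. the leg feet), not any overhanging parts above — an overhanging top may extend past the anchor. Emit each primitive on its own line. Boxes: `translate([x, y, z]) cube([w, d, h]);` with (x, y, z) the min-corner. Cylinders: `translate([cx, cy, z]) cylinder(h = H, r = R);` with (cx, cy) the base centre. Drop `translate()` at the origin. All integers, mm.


translate([398, 547, 0]) cylinder(h = 11, r = 106);


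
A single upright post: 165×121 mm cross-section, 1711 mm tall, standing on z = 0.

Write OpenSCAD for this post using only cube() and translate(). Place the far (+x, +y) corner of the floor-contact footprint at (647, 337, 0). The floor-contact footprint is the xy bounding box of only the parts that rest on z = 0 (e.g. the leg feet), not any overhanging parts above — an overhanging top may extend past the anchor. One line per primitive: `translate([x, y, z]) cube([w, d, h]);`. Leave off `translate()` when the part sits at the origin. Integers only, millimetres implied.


translate([482, 216, 0]) cube([165, 121, 1711]);


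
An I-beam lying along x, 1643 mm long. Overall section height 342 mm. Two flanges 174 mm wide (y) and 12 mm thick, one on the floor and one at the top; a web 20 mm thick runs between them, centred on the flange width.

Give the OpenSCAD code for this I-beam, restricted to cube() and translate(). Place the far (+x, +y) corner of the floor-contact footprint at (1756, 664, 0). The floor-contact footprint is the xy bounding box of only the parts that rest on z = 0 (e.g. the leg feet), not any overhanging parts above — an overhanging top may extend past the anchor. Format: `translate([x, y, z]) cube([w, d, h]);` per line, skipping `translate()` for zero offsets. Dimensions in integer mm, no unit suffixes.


translate([113, 490, 0]) cube([1643, 174, 12]);
translate([113, 567, 12]) cube([1643, 20, 318]);
translate([113, 490, 330]) cube([1643, 174, 12]);


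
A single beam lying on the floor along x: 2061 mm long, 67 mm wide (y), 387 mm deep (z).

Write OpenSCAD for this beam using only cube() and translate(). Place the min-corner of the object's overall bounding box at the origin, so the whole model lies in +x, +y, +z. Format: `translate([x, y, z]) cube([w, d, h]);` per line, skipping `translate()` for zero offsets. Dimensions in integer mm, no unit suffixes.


cube([2061, 67, 387]);


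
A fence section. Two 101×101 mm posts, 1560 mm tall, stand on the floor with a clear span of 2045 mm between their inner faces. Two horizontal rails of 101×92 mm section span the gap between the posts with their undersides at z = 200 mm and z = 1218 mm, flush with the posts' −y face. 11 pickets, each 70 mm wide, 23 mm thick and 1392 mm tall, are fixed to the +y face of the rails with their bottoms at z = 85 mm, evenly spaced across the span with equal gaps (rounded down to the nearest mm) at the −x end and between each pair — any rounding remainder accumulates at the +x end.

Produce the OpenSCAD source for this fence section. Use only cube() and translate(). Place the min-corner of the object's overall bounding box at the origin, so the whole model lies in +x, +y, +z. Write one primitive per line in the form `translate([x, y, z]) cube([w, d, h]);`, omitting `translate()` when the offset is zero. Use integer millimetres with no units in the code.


cube([101, 101, 1560]);
translate([2146, 0, 0]) cube([101, 101, 1560]);
translate([101, 0, 200]) cube([2045, 101, 92]);
translate([101, 0, 1218]) cube([2045, 101, 92]);
translate([207, 101, 85]) cube([70, 23, 1392]);
translate([383, 101, 85]) cube([70, 23, 1392]);
translate([559, 101, 85]) cube([70, 23, 1392]);
translate([735, 101, 85]) cube([70, 23, 1392]);
translate([911, 101, 85]) cube([70, 23, 1392]);
translate([1087, 101, 85]) cube([70, 23, 1392]);
translate([1263, 101, 85]) cube([70, 23, 1392]);
translate([1439, 101, 85]) cube([70, 23, 1392]);
translate([1615, 101, 85]) cube([70, 23, 1392]);
translate([1791, 101, 85]) cube([70, 23, 1392]);
translate([1967, 101, 85]) cube([70, 23, 1392]);


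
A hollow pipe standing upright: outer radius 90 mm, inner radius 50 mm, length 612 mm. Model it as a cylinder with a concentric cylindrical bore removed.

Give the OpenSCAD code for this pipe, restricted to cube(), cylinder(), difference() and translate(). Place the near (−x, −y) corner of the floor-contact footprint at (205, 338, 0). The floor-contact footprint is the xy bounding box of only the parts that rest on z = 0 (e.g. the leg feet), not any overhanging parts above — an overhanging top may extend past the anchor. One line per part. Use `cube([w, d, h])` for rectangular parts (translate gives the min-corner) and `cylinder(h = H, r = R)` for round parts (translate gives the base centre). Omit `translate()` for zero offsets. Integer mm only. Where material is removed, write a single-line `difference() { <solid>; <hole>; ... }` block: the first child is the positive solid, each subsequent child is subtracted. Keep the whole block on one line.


difference() { translate([295, 428, 0]) cylinder(h = 612, r = 90); translate([295, 428, 0]) cylinder(h = 612, r = 50); }


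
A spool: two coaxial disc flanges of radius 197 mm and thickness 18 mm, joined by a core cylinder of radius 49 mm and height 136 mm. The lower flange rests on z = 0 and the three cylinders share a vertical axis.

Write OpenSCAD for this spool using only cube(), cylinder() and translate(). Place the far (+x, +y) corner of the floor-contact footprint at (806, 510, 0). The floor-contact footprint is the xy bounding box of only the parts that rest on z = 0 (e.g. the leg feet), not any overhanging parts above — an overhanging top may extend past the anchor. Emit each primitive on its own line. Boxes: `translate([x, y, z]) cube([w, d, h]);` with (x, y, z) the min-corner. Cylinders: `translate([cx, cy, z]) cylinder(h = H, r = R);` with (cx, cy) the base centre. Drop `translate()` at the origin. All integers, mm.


translate([609, 313, 0]) cylinder(h = 18, r = 197);
translate([609, 313, 18]) cylinder(h = 136, r = 49);
translate([609, 313, 154]) cylinder(h = 18, r = 197);


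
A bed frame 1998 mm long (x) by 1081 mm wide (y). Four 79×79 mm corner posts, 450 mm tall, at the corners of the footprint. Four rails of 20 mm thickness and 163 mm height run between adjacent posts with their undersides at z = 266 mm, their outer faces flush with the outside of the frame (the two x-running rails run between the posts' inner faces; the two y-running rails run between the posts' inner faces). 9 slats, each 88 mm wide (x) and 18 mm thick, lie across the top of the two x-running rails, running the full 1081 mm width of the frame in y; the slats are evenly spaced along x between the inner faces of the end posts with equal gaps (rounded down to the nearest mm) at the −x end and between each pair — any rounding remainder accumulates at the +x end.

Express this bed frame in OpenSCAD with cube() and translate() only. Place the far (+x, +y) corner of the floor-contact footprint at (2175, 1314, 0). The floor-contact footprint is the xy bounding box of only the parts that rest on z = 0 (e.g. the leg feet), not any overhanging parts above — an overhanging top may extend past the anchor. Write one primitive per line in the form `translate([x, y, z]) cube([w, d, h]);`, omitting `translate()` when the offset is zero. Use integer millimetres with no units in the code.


translate([177, 233, 0]) cube([79, 79, 450]);
translate([177, 1235, 0]) cube([79, 79, 450]);
translate([2096, 233, 0]) cube([79, 79, 450]);
translate([2096, 1235, 0]) cube([79, 79, 450]);
translate([256, 233, 266]) cube([1840, 20, 163]);
translate([256, 1294, 266]) cube([1840, 20, 163]);
translate([177, 312, 266]) cube([20, 923, 163]);
translate([2155, 312, 266]) cube([20, 923, 163]);
translate([360, 233, 429]) cube([88, 1081, 18]);
translate([552, 233, 429]) cube([88, 1081, 18]);
translate([744, 233, 429]) cube([88, 1081, 18]);
translate([936, 233, 429]) cube([88, 1081, 18]);
translate([1128, 233, 429]) cube([88, 1081, 18]);
translate([1320, 233, 429]) cube([88, 1081, 18]);
translate([1512, 233, 429]) cube([88, 1081, 18]);
translate([1704, 233, 429]) cube([88, 1081, 18]);
translate([1896, 233, 429]) cube([88, 1081, 18]);


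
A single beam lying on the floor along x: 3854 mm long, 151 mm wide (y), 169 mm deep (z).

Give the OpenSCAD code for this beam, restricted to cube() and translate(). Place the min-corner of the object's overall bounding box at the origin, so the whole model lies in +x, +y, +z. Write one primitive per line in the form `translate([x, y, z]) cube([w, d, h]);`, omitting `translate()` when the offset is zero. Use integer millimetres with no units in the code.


cube([3854, 151, 169]);


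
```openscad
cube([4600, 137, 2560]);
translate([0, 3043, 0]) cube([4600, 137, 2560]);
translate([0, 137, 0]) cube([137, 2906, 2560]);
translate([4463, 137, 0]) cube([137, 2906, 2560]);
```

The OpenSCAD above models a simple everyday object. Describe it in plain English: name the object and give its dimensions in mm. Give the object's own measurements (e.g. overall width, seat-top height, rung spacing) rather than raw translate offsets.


The wall frame of a small rectangular building: four walls, each 2560 mm tall and 137 mm thick, enclosing a footprint 4600 mm (x) by 3180 mm (y) outside-to-outside, with no floor or roof. The front and back walls (the −y and +y sides) span the full width; the two side walls fit between them.


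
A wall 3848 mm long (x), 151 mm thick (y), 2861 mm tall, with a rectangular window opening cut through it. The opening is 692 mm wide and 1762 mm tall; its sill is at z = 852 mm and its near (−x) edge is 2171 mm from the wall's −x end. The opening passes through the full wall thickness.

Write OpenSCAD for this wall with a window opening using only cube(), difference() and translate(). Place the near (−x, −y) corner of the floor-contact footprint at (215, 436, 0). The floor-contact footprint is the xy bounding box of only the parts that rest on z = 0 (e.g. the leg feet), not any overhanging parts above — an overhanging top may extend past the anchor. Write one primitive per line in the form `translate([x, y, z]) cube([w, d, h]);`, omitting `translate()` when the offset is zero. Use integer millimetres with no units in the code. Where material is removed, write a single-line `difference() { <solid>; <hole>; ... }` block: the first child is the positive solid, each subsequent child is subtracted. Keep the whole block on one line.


difference() { translate([215, 436, 0]) cube([3848, 151, 2861]); translate([2386, 436, 852]) cube([692, 151, 1762]); }


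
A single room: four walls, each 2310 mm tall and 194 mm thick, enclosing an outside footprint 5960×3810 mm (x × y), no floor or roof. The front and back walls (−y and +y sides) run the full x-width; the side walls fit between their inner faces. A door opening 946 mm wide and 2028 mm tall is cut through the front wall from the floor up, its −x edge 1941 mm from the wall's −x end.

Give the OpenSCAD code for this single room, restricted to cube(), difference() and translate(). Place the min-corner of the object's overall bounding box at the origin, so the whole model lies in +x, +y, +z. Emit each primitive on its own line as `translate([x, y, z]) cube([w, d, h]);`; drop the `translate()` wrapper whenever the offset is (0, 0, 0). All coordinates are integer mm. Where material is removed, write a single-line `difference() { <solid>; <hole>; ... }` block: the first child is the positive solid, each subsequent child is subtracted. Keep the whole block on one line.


difference() { cube([5960, 194, 2310]); translate([1941, 0, 0]) cube([946, 194, 2028]); }
translate([0, 3616, 0]) cube([5960, 194, 2310]);
translate([0, 194, 0]) cube([194, 3422, 2310]);
translate([5766, 194, 0]) cube([194, 3422, 2310]);


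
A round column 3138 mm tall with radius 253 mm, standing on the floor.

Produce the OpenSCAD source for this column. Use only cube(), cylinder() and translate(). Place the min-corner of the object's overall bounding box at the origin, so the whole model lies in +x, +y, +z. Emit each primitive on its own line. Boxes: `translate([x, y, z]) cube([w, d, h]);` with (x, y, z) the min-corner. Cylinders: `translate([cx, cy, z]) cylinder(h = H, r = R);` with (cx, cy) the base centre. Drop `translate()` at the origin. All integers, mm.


translate([253, 253, 0]) cylinder(h = 3138, r = 253);


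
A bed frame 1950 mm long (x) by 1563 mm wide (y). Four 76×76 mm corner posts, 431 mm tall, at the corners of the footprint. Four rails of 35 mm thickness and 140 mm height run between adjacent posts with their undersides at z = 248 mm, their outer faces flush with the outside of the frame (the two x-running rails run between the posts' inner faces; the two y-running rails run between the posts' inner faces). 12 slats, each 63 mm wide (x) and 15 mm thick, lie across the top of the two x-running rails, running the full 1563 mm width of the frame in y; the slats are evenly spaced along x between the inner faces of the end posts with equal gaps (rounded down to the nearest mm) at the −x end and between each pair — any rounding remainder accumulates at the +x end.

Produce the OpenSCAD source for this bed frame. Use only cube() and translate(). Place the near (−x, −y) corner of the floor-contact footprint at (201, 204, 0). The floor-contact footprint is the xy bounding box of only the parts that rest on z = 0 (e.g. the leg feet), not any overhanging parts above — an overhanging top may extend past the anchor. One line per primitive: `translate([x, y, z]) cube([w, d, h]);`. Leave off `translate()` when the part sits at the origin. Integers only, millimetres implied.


// slat z = rail_z + rail_h = 248 + 140 = 388
// slat gap = ⌊(1798 − 12·63) / 13⌋ = 80
translate([201, 204, 0]) cube([76, 76, 431]);
translate([201, 1691, 0]) cube([76, 76, 431]);
translate([2075, 204, 0]) cube([76, 76, 431]);
translate([2075, 1691, 0]) cube([76, 76, 431]);
translate([277, 204, 248]) cube([1798, 35, 140]);
translate([277, 1732, 248]) cube([1798, 35, 140]);
translate([201, 280, 248]) cube([35, 1411, 140]);
translate([2116, 280, 248]) cube([35, 1411, 140]);
translate([357, 204, 388]) cube([63, 1563, 15]);
translate([500, 204, 388]) cube([63, 1563, 15]);
translate([643, 204, 388]) cube([63, 1563, 15]);
translate([786, 204, 388]) cube([63, 1563, 15]);
translate([929, 204, 388]) cube([63, 1563, 15]);
translate([1072, 204, 388]) cube([63, 1563, 15]);
translate([1215, 204, 388]) cube([63, 1563, 15]);
translate([1358, 204, 388]) cube([63, 1563, 15]);
translate([1501, 204, 388]) cube([63, 1563, 15]);
translate([1644, 204, 388]) cube([63, 1563, 15]);
translate([1787, 204, 388]) cube([63, 1563, 15]);
translate([1930, 204, 388]) cube([63, 1563, 15]);


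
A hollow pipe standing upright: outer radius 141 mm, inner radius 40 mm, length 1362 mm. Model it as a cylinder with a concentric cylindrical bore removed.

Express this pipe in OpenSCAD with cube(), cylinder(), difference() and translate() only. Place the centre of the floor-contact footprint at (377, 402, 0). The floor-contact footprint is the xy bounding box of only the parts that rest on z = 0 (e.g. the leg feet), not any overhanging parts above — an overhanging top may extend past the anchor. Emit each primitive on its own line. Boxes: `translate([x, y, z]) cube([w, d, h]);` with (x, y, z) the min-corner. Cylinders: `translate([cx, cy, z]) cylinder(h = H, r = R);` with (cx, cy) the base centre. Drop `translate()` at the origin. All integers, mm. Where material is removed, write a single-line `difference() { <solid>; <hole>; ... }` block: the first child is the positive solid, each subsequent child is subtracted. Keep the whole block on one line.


difference() { translate([377, 402, 0]) cylinder(h = 1362, r = 141); translate([377, 402, 0]) cylinder(h = 1362, r = 40); }


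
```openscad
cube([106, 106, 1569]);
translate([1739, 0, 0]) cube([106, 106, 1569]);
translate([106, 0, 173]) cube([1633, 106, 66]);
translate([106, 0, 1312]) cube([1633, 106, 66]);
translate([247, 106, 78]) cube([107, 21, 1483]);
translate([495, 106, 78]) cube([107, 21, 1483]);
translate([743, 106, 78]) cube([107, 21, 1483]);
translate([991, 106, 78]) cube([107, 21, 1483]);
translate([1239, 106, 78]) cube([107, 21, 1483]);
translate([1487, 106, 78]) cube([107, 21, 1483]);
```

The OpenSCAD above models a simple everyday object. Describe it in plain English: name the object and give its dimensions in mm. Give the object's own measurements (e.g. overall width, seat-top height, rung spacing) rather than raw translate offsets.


A fence section. Two 106×106 mm posts, 1569 mm tall, stand on the floor with a clear span of 1633 mm between their inner faces. Two horizontal rails of 106×66 mm section span the gap between the posts with their undersides at z = 173 mm and z = 1312 mm, flush with the posts' −y face. 6 pickets, each 107 mm wide, 21 mm thick and 1483 mm tall, are fixed to the +y face of the rails with their bottoms at z = 78 mm, spaced across the span with a 141 mm gap after the −x post and between neighbouring pickets, with 145 mm left before the +x post.


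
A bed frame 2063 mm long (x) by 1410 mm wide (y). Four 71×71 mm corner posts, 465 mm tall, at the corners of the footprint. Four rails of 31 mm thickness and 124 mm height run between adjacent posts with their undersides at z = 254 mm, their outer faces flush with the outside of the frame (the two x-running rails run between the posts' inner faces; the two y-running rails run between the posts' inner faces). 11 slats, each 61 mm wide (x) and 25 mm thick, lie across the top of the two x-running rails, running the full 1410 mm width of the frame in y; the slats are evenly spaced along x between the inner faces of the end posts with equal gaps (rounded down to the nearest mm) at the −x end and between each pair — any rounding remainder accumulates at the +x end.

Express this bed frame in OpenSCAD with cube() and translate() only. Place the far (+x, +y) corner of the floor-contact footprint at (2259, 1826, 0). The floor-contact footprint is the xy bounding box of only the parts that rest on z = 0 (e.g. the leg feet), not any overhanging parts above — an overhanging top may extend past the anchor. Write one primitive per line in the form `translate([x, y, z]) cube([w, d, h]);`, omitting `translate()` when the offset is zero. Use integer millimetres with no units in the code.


translate([196, 416, 0]) cube([71, 71, 465]);
translate([196, 1755, 0]) cube([71, 71, 465]);
translate([2188, 416, 0]) cube([71, 71, 465]);
translate([2188, 1755, 0]) cube([71, 71, 465]);
translate([267, 416, 254]) cube([1921, 31, 124]);
translate([267, 1795, 254]) cube([1921, 31, 124]);
translate([196, 487, 254]) cube([31, 1268, 124]);
translate([2228, 487, 254]) cube([31, 1268, 124]);
translate([371, 416, 378]) cube([61, 1410, 25]);
translate([536, 416, 378]) cube([61, 1410, 25]);
translate([701, 416, 378]) cube([61, 1410, 25]);
translate([866, 416, 378]) cube([61, 1410, 25]);
translate([1031, 416, 378]) cube([61, 1410, 25]);
translate([1196, 416, 378]) cube([61, 1410, 25]);
translate([1361, 416, 378]) cube([61, 1410, 25]);
translate([1526, 416, 378]) cube([61, 1410, 25]);
translate([1691, 416, 378]) cube([61, 1410, 25]);
translate([1856, 416, 378]) cube([61, 1410, 25]);
translate([2021, 416, 378]) cube([61, 1410, 25]);


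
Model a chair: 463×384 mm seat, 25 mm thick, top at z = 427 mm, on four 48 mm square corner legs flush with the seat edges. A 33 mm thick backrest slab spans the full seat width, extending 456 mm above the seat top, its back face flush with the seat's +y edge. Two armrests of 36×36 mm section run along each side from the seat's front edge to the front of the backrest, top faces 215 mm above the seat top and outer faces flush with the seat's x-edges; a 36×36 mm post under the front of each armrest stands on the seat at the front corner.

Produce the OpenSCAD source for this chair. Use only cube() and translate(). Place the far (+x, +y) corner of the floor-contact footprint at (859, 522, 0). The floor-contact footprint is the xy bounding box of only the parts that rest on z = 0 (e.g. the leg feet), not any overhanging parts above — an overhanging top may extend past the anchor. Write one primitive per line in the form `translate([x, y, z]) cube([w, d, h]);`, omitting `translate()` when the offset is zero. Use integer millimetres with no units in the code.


// leg_h = 427 - 25 = 402
// arm post h = 215 - 36 = 179
translate([396, 138, 402]) cube([463, 384, 25]);
translate([396, 138, 0]) cube([48, 48, 402]);
translate([811, 138, 0]) cube([48, 48, 402]);
translate([396, 474, 0]) cube([48, 48, 402]);
translate([811, 474, 0]) cube([48, 48, 402]);
translate([396, 489, 427]) cube([463, 33, 456]);
translate([396, 138, 606]) cube([36, 351, 36]);
translate([823, 138, 606]) cube([36, 351, 36]);
translate([396, 138, 427]) cube([36, 36, 179]);
translate([823, 138, 427]) cube([36, 36, 179]);


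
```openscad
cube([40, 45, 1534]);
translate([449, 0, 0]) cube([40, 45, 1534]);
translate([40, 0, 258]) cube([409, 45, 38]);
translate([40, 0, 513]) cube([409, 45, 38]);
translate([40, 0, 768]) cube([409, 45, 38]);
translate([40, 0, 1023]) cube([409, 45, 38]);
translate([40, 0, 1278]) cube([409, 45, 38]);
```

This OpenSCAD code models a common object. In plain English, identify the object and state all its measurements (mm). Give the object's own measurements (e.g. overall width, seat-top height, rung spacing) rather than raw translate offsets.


A straight ladder. Two 40×45 mm vertical rails, 1534 mm tall, stand 489 mm apart (outside-to-outside) with their front faces coplanar on the −y side. 5 rungs, each 45 mm deep and 38 mm tall, span between the inner faces of the rails, front faces flush with the rails. The lowest rung's underside is at z = 258 mm and rungs are spaced 255 mm apart (underside to underside).


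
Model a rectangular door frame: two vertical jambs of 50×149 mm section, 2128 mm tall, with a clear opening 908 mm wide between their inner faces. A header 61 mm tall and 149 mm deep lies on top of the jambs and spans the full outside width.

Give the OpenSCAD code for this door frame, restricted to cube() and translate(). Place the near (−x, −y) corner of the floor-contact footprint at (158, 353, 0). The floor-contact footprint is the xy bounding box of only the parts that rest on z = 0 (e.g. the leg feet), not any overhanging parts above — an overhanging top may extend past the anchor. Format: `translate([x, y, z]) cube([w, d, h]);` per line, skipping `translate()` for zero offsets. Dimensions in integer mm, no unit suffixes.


translate([158, 353, 0]) cube([50, 149, 2128]);
translate([1116, 353, 0]) cube([50, 149, 2128]);
translate([158, 353, 2128]) cube([1008, 149, 61]);


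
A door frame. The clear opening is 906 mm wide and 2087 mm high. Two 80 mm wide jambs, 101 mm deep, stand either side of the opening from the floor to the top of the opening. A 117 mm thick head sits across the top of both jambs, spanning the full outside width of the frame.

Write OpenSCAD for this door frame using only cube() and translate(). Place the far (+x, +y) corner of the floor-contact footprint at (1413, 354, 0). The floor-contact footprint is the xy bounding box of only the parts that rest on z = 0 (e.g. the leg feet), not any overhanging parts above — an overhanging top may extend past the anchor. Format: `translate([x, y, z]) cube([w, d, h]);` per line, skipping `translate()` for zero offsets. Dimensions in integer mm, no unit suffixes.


translate([347, 253, 0]) cube([80, 101, 2087]);
translate([1333, 253, 0]) cube([80, 101, 2087]);
translate([347, 253, 2087]) cube([1066, 101, 117]);


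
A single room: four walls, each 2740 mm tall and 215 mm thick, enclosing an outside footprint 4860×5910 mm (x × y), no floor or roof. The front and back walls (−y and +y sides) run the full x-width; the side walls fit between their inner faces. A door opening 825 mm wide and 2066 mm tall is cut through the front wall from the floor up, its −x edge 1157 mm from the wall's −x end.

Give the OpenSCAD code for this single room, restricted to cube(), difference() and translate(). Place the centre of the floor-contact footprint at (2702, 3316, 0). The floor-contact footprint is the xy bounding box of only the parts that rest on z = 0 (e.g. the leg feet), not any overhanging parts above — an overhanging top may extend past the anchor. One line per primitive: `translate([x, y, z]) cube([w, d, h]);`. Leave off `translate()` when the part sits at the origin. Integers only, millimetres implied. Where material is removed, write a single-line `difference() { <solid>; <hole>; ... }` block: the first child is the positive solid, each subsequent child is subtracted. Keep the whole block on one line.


difference() { translate([272, 361, 0]) cube([4860, 215, 2740]); translate([1429, 361, 0]) cube([825, 215, 2066]); }
translate([272, 6056, 0]) cube([4860, 215, 2740]);
translate([272, 576, 0]) cube([215, 5480, 2740]);
translate([4917, 576, 0]) cube([215, 5480, 2740]);


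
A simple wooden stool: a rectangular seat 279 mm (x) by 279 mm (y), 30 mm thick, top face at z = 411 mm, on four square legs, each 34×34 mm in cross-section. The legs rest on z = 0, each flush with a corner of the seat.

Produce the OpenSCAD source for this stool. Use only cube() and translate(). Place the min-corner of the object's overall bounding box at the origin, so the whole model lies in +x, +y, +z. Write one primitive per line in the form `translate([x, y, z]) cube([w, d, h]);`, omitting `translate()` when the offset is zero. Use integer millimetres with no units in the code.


// leg_h = 411 - 30 = 381
translate([0, 0, 381]) cube([279, 279, 30]);
cube([34, 34, 381]);
translate([245, 0, 0]) cube([34, 34, 381]);
translate([0, 245, 0]) cube([34, 34, 381]);
translate([245, 245, 0]) cube([34, 34, 381]);


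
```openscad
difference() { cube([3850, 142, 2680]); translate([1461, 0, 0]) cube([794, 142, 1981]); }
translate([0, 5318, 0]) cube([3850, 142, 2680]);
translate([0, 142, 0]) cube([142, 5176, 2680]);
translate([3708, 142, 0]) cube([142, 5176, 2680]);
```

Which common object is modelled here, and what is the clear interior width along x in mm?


A single room. The interior width is 3566 mm.

Four walls enclosing a rectangle with a door in the front wall — a room. Outside width 3850 minus two 142 mm walls gives 3566 mm.


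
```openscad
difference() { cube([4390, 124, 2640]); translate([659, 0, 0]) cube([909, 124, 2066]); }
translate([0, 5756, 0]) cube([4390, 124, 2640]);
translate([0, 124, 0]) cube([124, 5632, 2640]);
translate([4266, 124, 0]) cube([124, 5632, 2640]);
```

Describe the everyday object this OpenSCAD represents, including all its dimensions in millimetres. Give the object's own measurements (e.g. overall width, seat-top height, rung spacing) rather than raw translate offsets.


A single room: four walls, each 2640 mm tall and 124 mm thick, enclosing an outside footprint 4390×5880 mm (x × y), no floor or roof. The front and back walls (−y and +y sides) run the full x-width; the side walls fit between their inner faces. A door opening 909 mm wide and 2066 mm tall is cut through the front wall from the floor up, its −x edge 659 mm from the wall's −x end.


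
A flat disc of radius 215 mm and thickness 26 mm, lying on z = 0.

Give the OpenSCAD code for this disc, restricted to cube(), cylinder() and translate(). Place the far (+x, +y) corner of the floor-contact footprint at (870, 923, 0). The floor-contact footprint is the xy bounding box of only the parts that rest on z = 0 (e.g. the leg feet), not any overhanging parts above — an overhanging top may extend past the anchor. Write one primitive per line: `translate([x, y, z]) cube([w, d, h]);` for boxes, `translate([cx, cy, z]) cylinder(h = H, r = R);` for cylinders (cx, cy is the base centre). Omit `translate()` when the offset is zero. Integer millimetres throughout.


translate([655, 708, 0]) cylinder(h = 26, r = 215);


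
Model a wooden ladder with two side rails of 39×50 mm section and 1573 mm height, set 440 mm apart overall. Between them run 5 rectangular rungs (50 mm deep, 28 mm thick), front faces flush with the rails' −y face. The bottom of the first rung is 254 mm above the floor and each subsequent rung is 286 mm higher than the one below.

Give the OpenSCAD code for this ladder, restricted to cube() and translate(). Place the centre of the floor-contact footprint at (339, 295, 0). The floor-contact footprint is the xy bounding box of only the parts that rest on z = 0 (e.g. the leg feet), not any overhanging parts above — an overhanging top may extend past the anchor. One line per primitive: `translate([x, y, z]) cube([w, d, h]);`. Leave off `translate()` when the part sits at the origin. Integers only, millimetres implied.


translate([119, 270, 0]) cube([39, 50, 1573]);
translate([520, 270, 0]) cube([39, 50, 1573]);
translate([158, 270, 254]) cube([362, 50, 28]);
translate([158, 270, 540]) cube([362, 50, 28]);
translate([158, 270, 826]) cube([362, 50, 28]);
translate([158, 270, 1112]) cube([362, 50, 28]);
translate([158, 270, 1398]) cube([362, 50, 28]);


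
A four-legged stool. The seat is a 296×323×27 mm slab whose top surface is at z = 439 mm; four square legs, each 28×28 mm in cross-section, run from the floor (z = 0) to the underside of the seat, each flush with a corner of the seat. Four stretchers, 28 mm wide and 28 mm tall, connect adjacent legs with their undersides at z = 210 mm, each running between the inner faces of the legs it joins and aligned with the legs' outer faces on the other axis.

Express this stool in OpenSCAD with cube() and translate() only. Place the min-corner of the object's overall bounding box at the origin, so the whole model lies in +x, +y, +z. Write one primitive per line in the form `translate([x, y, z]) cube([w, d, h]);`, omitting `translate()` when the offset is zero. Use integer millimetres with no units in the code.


// leg_h = 439 - 27 = 412
// stretcher span = 296 - 2*28 = 240
translate([0, 0, 412]) cube([296, 323, 27]);
cube([28, 28, 412]);
translate([268, 0, 0]) cube([28, 28, 412]);
translate([0, 295, 0]) cube([28, 28, 412]);
translate([268, 295, 0]) cube([28, 28, 412]);
translate([28, 0, 210]) cube([240, 28, 28]);
translate([28, 295, 210]) cube([240, 28, 28]);
translate([0, 28, 210]) cube([28, 267, 28]);
translate([268, 28, 210]) cube([28, 267, 28]);


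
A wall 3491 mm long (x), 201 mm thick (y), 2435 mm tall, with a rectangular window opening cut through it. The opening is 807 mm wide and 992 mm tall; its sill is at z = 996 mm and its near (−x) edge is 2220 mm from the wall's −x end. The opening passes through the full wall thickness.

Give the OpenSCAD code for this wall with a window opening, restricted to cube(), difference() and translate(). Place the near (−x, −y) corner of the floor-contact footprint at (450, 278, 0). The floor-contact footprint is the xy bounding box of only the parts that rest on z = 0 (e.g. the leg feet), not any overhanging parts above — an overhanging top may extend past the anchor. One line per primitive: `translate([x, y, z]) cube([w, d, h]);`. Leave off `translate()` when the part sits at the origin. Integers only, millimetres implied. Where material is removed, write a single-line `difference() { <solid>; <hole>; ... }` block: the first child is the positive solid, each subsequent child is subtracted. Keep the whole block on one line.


difference() { translate([450, 278, 0]) cube([3491, 201, 2435]); translate([2670, 278, 996]) cube([807, 201, 992]); }


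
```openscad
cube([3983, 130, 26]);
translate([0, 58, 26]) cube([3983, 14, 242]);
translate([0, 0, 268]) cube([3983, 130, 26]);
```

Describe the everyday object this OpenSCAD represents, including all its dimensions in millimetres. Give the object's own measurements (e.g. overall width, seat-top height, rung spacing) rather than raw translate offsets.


An I-beam lying along x, 3983 mm long. Overall section height 294 mm. Two flanges 130 mm wide (y) and 26 mm thick, one on the floor and one at the top; a web 14 mm thick runs between them, centred on the flange width.
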